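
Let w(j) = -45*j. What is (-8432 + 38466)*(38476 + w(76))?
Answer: 1052871904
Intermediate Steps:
(-8432 + 38466)*(38476 + w(76)) = (-8432 + 38466)*(38476 - 45*76) = 30034*(38476 - 3420) = 30034*35056 = 1052871904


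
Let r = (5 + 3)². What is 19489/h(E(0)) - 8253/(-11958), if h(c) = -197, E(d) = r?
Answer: -77141207/785242 ≈ -98.239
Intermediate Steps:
r = 64 (r = 8² = 64)
E(d) = 64
19489/h(E(0)) - 8253/(-11958) = 19489/(-197) - 8253/(-11958) = 19489*(-1/197) - 8253*(-1/11958) = -19489/197 + 2751/3986 = -77141207/785242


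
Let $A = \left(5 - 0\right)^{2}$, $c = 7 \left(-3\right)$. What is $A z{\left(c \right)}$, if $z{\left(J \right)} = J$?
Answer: $-525$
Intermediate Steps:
$c = -21$
$A = 25$ ($A = \left(5 + 0\right)^{2} = 5^{2} = 25$)
$A z{\left(c \right)} = 25 \left(-21\right) = -525$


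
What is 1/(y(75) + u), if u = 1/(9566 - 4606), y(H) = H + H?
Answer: 4960/744001 ≈ 0.0066667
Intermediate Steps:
y(H) = 2*H
u = 1/4960 ≈ 0.00020161
1/(y(75) + u) = 1/(2*75 + 1/4960) = 1/(150 + 1/4960) = 1/(744001/4960) = 4960/744001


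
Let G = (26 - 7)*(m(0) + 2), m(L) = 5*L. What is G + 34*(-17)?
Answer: -540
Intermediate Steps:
G = 38 (G = (26 - 7)*(5*0 + 2) = 19*(0 + 2) = 19*2 = 38)
G + 34*(-17) = 38 + 34*(-17) = 38 - 578 = -540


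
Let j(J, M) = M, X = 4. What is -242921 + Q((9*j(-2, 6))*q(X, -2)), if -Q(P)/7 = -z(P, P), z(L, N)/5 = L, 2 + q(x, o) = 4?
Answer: -239141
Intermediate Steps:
q(x, o) = 2 (q(x, o) = -2 + 4 = 2)
z(L, N) = 5*L
Q(P) = 35*P (Q(P) = -(-7)*5*P = -(-35)*P = 35*P)
-242921 + Q((9*j(-2, 6))*q(X, -2)) = -242921 + 35*((9*6)*2) = -242921 + 35*(54*2) = -242921 + 35*108 = -242921 + 3780 = -239141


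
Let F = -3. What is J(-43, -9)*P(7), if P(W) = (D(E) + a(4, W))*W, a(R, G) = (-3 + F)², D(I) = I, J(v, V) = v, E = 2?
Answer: -11438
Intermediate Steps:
a(R, G) = 36 (a(R, G) = (-3 - 3)² = (-6)² = 36)
P(W) = 38*W (P(W) = (2 + 36)*W = 38*W)
J(-43, -9)*P(7) = -1634*7 = -43*266 = -11438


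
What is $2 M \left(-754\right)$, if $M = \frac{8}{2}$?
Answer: $-6032$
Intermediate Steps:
$M = 4$ ($M = 8 \cdot \frac{1}{2} = 4$)
$2 M \left(-754\right) = 2 \cdot 4 \left(-754\right) = 8 \left(-754\right) = -6032$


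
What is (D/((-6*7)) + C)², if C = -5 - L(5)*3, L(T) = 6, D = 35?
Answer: 20449/36 ≈ 568.03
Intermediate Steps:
C = -23 (C = -5 - 1*6*3 = -5 - 6*3 = -5 - 18 = -23)
(D/((-6*7)) + C)² = (35/((-6*7)) - 23)² = (35/(-42) - 23)² = (35*(-1/42) - 23)² = (-⅚ - 23)² = (-143/6)² = 20449/36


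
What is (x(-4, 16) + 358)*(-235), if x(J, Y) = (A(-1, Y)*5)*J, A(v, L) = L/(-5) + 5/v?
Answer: -122670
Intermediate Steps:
A(v, L) = 5/v - L/5 (A(v, L) = L*(-⅕) + 5/v = -L/5 + 5/v = 5/v - L/5)
x(J, Y) = J*(-25 - Y) (x(J, Y) = ((5/(-1) - Y/5)*5)*J = ((5*(-1) - Y/5)*5)*J = ((-5 - Y/5)*5)*J = (-25 - Y)*J = J*(-25 - Y))
(x(-4, 16) + 358)*(-235) = (-1*(-4)*(25 + 16) + 358)*(-235) = (-1*(-4)*41 + 358)*(-235) = (164 + 358)*(-235) = 522*(-235) = -122670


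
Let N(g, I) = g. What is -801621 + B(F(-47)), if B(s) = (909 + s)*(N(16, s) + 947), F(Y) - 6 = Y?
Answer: 34263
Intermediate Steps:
F(Y) = 6 + Y
B(s) = 875367 + 963*s (B(s) = (909 + s)*(16 + 947) = (909 + s)*963 = 875367 + 963*s)
-801621 + B(F(-47)) = -801621 + (875367 + 963*(6 - 47)) = -801621 + (875367 + 963*(-41)) = -801621 + (875367 - 39483) = -801621 + 835884 = 34263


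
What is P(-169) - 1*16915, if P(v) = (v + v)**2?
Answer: 97329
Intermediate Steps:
P(v) = 4*v**2 (P(v) = (2*v)**2 = 4*v**2)
P(-169) - 1*16915 = 4*(-169)**2 - 1*16915 = 4*28561 - 16915 = 114244 - 16915 = 97329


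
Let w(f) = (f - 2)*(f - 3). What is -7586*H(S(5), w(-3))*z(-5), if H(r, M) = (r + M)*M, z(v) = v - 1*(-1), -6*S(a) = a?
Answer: 26551000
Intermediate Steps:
S(a) = -a/6
z(v) = 1 + v (z(v) = v + 1 = 1 + v)
w(f) = (-3 + f)*(-2 + f) (w(f) = (-2 + f)*(-3 + f) = (-3 + f)*(-2 + f))
H(r, M) = M*(M + r) (H(r, M) = (M + r)*M = M*(M + r))
-7586*H(S(5), w(-3))*z(-5) = -7586*(6 + (-3)² - 5*(-3))*((6 + (-3)² - 5*(-3)) - ⅙*5)*(1 - 5) = -7586*(6 + 9 + 15)*((6 + 9 + 15) - ⅚)*(-4) = -7586*30*(30 - ⅚)*(-4) = -7586*30*(175/6)*(-4) = -6637750*(-4) = -7586*(-3500) = 26551000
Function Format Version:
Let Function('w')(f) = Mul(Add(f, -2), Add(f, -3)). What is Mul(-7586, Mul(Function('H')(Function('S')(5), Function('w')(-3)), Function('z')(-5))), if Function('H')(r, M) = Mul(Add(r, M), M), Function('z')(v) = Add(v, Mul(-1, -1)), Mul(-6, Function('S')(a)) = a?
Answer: 26551000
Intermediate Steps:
Function('S')(a) = Mul(Rational(-1, 6), a)
Function('z')(v) = Add(1, v) (Function('z')(v) = Add(v, 1) = Add(1, v))
Function('w')(f) = Mul(Add(-3, f), Add(-2, f)) (Function('w')(f) = Mul(Add(-2, f), Add(-3, f)) = Mul(Add(-3, f), Add(-2, f)))
Function('H')(r, M) = Mul(M, Add(M, r)) (Function('H')(r, M) = Mul(Add(M, r), M) = Mul(M, Add(M, r)))
Mul(-7586, Mul(Function('H')(Function('S')(5), Function('w')(-3)), Function('z')(-5))) = Mul(-7586, Mul(Mul(Add(6, Pow(-3, 2), Mul(-5, -3)), Add(Add(6, Pow(-3, 2), Mul(-5, -3)), Mul(Rational(-1, 6), 5))), Add(1, -5))) = Mul(-7586, Mul(Mul(Add(6, 9, 15), Add(Add(6, 9, 15), Rational(-5, 6))), -4)) = Mul(-7586, Mul(Mul(30, Add(30, Rational(-5, 6))), -4)) = Mul(-7586, Mul(Mul(30, Rational(175, 6)), -4)) = Mul(-7586, Mul(875, -4)) = Mul(-7586, -3500) = 26551000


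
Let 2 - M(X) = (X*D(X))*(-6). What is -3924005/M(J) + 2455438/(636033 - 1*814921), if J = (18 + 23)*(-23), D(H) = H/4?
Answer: -3977205996409/238614320444 ≈ -16.668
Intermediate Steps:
D(H) = H/4 (D(H) = H*(1/4) = H/4)
J = -943 (J = 41*(-23) = -943)
M(X) = 2 + 3*X**2/2 (M(X) = 2 - X*(X/4)*(-6) = 2 - X**2/4*(-6) = 2 - (-3)*X**2/2 = 2 + 3*X**2/2)
-3924005/M(J) + 2455438/(636033 - 1*814921) = -3924005/(2 + (3/2)*(-943)**2) + 2455438/(636033 - 1*814921) = -3924005/(2 + (3/2)*889249) + 2455438/(636033 - 814921) = -3924005/(2 + 2667747/2) + 2455438/(-178888) = -3924005/2667751/2 + 2455438*(-1/178888) = -3924005*2/2667751 - 1227719/89444 = -7848010/2667751 - 1227719/89444 = -3977205996409/238614320444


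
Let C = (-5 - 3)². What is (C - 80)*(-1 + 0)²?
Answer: -16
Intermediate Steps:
C = 64 (C = (-8)² = 64)
(C - 80)*(-1 + 0)² = (64 - 80)*(-1 + 0)² = -16*(-1)² = -16*1 = -16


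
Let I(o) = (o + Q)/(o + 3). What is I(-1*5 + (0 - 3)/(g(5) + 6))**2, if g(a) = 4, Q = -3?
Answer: 6889/529 ≈ 13.023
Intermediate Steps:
I(o) = (-3 + o)/(3 + o) (I(o) = (o - 3)/(o + 3) = (-3 + o)/(3 + o))
I(-1*5 + (0 - 3)/(g(5) + 6))**2 = ((-3 + (-1*5 + (0 - 3)/(4 + 6)))/(3 + (-1*5 + (0 - 3)/(4 + 6))))**2 = ((-3 + (-5 - 3/10))/(3 + (-5 - 3/10)))**2 = ((-3 - 53/10)/(3 - 53/10))**2 = (-83/10/(-23/10))**2 = (-10/23*(-83/10))**2 = (83/23)**2 = 6889/529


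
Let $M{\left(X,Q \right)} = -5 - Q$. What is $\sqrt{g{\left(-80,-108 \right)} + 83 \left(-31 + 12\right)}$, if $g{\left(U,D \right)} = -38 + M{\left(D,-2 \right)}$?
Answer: $i \sqrt{1618} \approx 40.224 i$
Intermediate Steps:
$g{\left(U,D \right)} = -41$ ($g{\left(U,D \right)} = -38 - 3 = -41$)
$\sqrt{g{\left(-80,-108 \right)} + 83 \left(-31 + 12\right)} = \sqrt{-41 + 83 \left(-31 + 12\right)} = \sqrt{-41 + 83 \left(-19\right)} = \sqrt{-41 - 1577} = \sqrt{-1618} = i \sqrt{1618}$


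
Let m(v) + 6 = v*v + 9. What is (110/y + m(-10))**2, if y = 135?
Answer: 7856809/729 ≈ 10778.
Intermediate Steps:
m(v) = 3 + v**2 (m(v) = -6 + (v*v + 9) = -6 + (v**2 + 9) = -6 + (9 + v**2) = 3 + v**2)
(110/y + m(-10))**2 = (110/135 + (3 + (-10)**2))**2 = (110*(1/135) + (3 + 100))**2 = (22/27 + 103)**2 = (2803/27)**2 = 7856809/729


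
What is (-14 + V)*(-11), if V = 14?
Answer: 0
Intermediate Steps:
(-14 + V)*(-11) = (-14 + 14)*(-11) = 0*(-11) = 0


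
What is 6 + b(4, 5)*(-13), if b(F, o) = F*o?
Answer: -254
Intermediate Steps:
6 + b(4, 5)*(-13) = 6 + (4*5)*(-13) = 6 + 20*(-13) = 6 - 260 = -254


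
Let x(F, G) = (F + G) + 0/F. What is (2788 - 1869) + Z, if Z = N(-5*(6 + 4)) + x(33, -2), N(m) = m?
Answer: 900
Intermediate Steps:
x(F, G) = F + G (x(F, G) = (F + G) + 0 = F + G)
Z = -19 (Z = -5*(6 + 4) + (33 - 2) = -5*10 + 31 = -50 + 31 = -19)
(2788 - 1869) + Z = (2788 - 1869) - 19 = 919 - 19 = 900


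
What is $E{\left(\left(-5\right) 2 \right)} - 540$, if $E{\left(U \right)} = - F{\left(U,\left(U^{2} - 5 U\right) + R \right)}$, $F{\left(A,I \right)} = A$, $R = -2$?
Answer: $-530$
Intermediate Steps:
$E{\left(U \right)} = - U$
$E{\left(\left(-5\right) 2 \right)} - 540 = - \left(-5\right) 2 - 540 = \left(-1\right) \left(-10\right) - 540 = 10 - 540 = -530$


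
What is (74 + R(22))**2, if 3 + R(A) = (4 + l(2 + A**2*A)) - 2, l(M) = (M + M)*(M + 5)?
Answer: 51507016487174329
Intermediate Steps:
l(M) = 2*M*(5 + M) (l(M) = (2*M)*(5 + M) = 2*M*(5 + M))
R(A) = -1 + 2*(2 + A**3)*(7 + A**3) (R(A) = -3 + ((4 + 2*(2 + A**2*A)*(5 + (2 + A**2*A))) - 2) = -3 + ((4 + 2*(2 + A**3)*(5 + (2 + A**3))) - 2) = -3 + ((4 + 2*(2 + A**3)*(7 + A**3)) - 2) = -3 + (2 + 2*(2 + A**3)*(7 + A**3)) = -1 + 2*(2 + A**3)*(7 + A**3))
(74 + R(22))**2 = (74 + (27 + 2*22**6 + 18*22**3))**2 = (74 + (27 + 2*113379904 + 18*10648))**2 = (74 + (27 + 226759808 + 191664))**2 = (74 + 226951499)**2 = 226951573**2 = 51507016487174329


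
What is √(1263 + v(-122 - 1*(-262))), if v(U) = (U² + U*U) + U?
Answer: √40603 ≈ 201.50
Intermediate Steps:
v(U) = U + 2*U² (v(U) = (U² + U²) + U = 2*U² + U = U + 2*U²)
√(1263 + v(-122 - 1*(-262))) = √(1263 + (-122 - 1*(-262))*(1 + 2*(-122 - 1*(-262)))) = √(1263 + (-122 + 262)*(1 + 2*(-122 + 262))) = √(1263 + 140*(1 + 2*140)) = √(1263 + 140*(1 + 280)) = √(1263 + 140*281) = √(1263 + 39340) = √40603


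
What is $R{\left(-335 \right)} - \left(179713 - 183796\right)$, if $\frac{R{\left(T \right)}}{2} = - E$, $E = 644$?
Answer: $2795$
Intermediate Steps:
$R{\left(T \right)} = -1288$ ($R{\left(T \right)} = 2 \left(\left(-1\right) 644\right) = 2 \left(-644\right) = -1288$)
$R{\left(-335 \right)} - \left(179713 - 183796\right) = -1288 - \left(179713 - 183796\right) = -1288 - -4083 = -1288 + 4083 = 2795$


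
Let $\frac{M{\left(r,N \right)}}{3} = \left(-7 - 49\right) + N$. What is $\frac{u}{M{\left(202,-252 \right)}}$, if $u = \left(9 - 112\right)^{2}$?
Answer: $- \frac{10609}{924} \approx -11.482$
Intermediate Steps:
$M{\left(r,N \right)} = -168 + 3 N$ ($M{\left(r,N \right)} = 3 \left(\left(-7 - 49\right) + N\right) = 3 \left(-56 + N\right) = -168 + 3 N$)
$u = 10609$ ($u = \left(-103\right)^{2} = 10609$)
$\frac{u}{M{\left(202,-252 \right)}} = \frac{10609}{-168 + 3 \left(-252\right)} = \frac{10609}{-168 - 756} = \frac{10609}{-924} = 10609 \left(- \frac{1}{924}\right) = - \frac{10609}{924}$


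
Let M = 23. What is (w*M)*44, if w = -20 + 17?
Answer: -3036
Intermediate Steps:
w = -3
(w*M)*44 = -3*23*44 = -69*44 = -3036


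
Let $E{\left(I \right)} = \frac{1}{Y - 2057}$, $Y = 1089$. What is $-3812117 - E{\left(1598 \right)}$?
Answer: $- \frac{3690129255}{968} \approx -3.8121 \cdot 10^{6}$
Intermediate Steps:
$E{\left(I \right)} = - \frac{1}{968}$ ($E{\left(I \right)} = \frac{1}{1089 - 2057} = \frac{1}{-968} = - \frac{1}{968}$)
$-3812117 - E{\left(1598 \right)} = -3812117 - - \frac{1}{968} = -3812117 + \frac{1}{968} = - \frac{3690129255}{968}$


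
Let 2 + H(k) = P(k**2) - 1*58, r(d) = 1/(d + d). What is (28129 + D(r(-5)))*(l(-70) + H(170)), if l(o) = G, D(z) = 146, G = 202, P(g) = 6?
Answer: 4184700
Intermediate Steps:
r(d) = 1/(2*d)
l(o) = 202
H(k) = -54 (H(k) = -2 + (6 - 1*58) = -2 + (6 - 58) = -2 - 52 = -54)
(28129 + D(r(-5)))*(l(-70) + H(170)) = (28129 + 146)*(202 - 54) = 28275*148 = 4184700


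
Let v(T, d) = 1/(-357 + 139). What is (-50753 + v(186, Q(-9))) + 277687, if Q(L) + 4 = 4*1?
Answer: 49471611/218 ≈ 2.2693e+5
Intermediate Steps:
Q(L) = 0 (Q(L) = -4 + 4*1 = -4 + 4 = 0)
v(T, d) = -1/218 (v(T, d) = 1/(-218) = -1/218)
(-50753 + v(186, Q(-9))) + 277687 = (-50753 - 1/218) + 277687 = -11064155/218 + 277687 = 49471611/218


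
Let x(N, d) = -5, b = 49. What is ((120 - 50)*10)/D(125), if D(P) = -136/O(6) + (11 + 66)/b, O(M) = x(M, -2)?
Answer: 24500/1007 ≈ 24.330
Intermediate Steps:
O(M) = -5
D(P) = 1007/35 (D(P) = -136/(-5) + (11 + 66)/49 = -136*(-⅕) + 77*(1/49) = 136/5 + 11/7 = 1007/35)
((120 - 50)*10)/D(125) = ((120 - 50)*10)/(1007/35) = (70*10)*(35/1007) = 700*(35/1007) = 24500/1007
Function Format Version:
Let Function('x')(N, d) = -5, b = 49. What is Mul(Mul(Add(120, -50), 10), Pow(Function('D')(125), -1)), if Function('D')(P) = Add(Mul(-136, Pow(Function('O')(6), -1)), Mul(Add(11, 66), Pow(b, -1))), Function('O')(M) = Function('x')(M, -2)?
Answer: Rational(24500, 1007) ≈ 24.330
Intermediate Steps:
Function('O')(M) = -5
Function('D')(P) = Rational(1007, 35) (Function('D')(P) = Add(Mul(-136, Pow(-5, -1)), Mul(Add(11, 66), Pow(49, -1))) = Add(Mul(-136, Rational(-1, 5)), Mul(77, Rational(1, 49))) = Add(Rational(136, 5), Rational(11, 7)) = Rational(1007, 35))
Mul(Mul(Add(120, -50), 10), Pow(Function('D')(125), -1)) = Mul(Mul(Add(120, -50), 10), Pow(Rational(1007, 35), -1)) = Mul(Mul(70, 10), Rational(35, 1007)) = Mul(700, Rational(35, 1007)) = Rational(24500, 1007)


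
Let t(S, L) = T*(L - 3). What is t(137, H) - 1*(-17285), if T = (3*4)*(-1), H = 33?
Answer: 16925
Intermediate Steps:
T = -12 (T = 12*(-1) = -12)
t(S, L) = 36 - 12*L (t(S, L) = -12*(L - 3) = -12*(-3 + L) = 36 - 12*L)
t(137, H) - 1*(-17285) = (36 - 12*33) - 1*(-17285) = (36 - 396) + 17285 = -360 + 17285 = 16925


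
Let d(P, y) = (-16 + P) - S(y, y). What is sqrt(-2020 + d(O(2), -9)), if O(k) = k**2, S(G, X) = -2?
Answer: I*sqrt(2030) ≈ 45.056*I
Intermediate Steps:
d(P, y) = -14 + P (d(P, y) = (-16 + P) - 1*(-2) = (-16 + P) + 2 = -14 + P)
sqrt(-2020 + d(O(2), -9)) = sqrt(-2020 + (-14 + 2**2)) = sqrt(-2020 + (-14 + 4)) = sqrt(-2020 - 10) = sqrt(-2030) = I*sqrt(2030)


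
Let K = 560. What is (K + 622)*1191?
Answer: 1407762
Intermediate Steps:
(K + 622)*1191 = (560 + 622)*1191 = 1182*1191 = 1407762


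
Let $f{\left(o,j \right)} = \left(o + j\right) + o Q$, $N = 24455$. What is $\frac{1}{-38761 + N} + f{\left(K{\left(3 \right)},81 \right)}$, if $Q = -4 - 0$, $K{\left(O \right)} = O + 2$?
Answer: $\frac{944195}{14306} \approx 66.0$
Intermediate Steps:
$K{\left(O \right)} = 2 + O$
$Q = -4$ ($Q = -4 + 0 = -4$)
$f{\left(o,j \right)} = j - 3 o$ ($f{\left(o,j \right)} = \left(o + j\right) + o \left(-4\right) = \left(j + o\right) - 4 o = j - 3 o$)
$\frac{1}{-38761 + N} + f{\left(K{\left(3 \right)},81 \right)} = \frac{1}{-38761 + 24455} + \left(81 - 3 \left(2 + 3\right)\right) = \frac{1}{-14306} + \left(81 - 15\right) = - \frac{1}{14306} + \left(81 - 15\right) = - \frac{1}{14306} + 66 = \frac{944195}{14306}$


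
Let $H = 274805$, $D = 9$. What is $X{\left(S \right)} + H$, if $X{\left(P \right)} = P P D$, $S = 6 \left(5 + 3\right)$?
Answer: $295541$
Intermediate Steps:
$S = 48$ ($S = 6 \cdot 8 = 48$)
$X{\left(P \right)} = 9 P^{2}$ ($X{\left(P \right)} = P P 9 = P^{2} \cdot 9 = 9 P^{2}$)
$X{\left(S \right)} + H = 9 \cdot 48^{2} + 274805 = 9 \cdot 2304 + 274805 = 20736 + 274805 = 295541$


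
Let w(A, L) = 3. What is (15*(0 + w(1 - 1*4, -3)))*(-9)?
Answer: -405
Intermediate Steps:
(15*(0 + w(1 - 1*4, -3)))*(-9) = (15*(0 + 3))*(-9) = (15*3)*(-9) = 45*(-9) = -405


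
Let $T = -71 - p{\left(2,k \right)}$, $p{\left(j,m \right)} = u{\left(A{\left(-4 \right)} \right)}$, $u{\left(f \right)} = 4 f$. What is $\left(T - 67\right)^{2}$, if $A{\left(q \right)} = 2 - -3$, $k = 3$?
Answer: $24964$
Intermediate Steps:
$A{\left(q \right)} = 5$ ($A{\left(q \right)} = 2 + 3 = 5$)
$p{\left(j,m \right)} = 20$ ($p{\left(j,m \right)} = 4 \cdot 5 = 20$)
$T = -91$ ($T = -71 - 20 = -91$)
$\left(T - 67\right)^{2} = \left(-91 - 67\right)^{2} = \left(-158\right)^{2} = 24964$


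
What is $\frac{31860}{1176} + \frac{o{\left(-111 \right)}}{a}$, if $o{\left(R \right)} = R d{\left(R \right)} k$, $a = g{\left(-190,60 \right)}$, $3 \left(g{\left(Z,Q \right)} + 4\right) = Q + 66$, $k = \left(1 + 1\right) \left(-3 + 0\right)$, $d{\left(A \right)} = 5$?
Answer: $\frac{213615}{1862} \approx 114.72$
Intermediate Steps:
$k = -6$ ($k = 2 \left(-3\right) = -6$)
$g{\left(Z,Q \right)} = 18 + \frac{Q}{3}$ ($g{\left(Z,Q \right)} = -4 + \frac{Q + 66}{3} = -4 + \frac{66 + Q}{3} = -4 + \left(22 + \frac{Q}{3}\right) = 18 + \frac{Q}{3}$)
$a = 38$ ($a = 18 + \frac{1}{3} \cdot 60 = 18 + 20 = 38$)
$o{\left(R \right)} = - 30 R$ ($o{\left(R \right)} = R 5 \left(-6\right) = 5 R \left(-6\right) = - 30 R$)
$\frac{31860}{1176} + \frac{o{\left(-111 \right)}}{a} = \frac{31860}{1176} + \frac{\left(-30\right) \left(-111\right)}{38} = 31860 \cdot \frac{1}{1176} + 3330 \cdot \frac{1}{38} = \frac{2655}{98} + \frac{1665}{19} = \frac{213615}{1862}$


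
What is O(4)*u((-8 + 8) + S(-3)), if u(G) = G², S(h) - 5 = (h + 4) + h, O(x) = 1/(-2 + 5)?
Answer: 3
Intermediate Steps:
O(x) = ⅓ (O(x) = 1/3 = ⅓)
S(h) = 9 + 2*h (S(h) = 5 + ((h + 4) + h) = 5 + ((4 + h) + h) = 5 + (4 + 2*h) = 9 + 2*h)
O(4)*u((-8 + 8) + S(-3)) = ((-8 + 8) + (9 + 2*(-3)))²/3 = (0 + (9 - 6))²/3 = (0 + 3)²/3 = (⅓)*3² = (⅓)*9 = 3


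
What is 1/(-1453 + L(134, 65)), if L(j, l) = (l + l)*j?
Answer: 1/15967 ≈ 6.2629e-5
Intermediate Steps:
L(j, l) = 2*j*l (L(j, l) = (2*l)*j = 2*j*l)
1/(-1453 + L(134, 65)) = 1/(-1453 + 2*134*65) = 1/(-1453 + 17420) = 1/15967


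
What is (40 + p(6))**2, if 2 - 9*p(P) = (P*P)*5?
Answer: 33124/81 ≈ 408.94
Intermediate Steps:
p(P) = 2/9 - 5*P**2/9 (p(P) = 2/9 - P*P*5/9 = 2/9 - P**2*5/9 = 2/9 - 5*P**2/9)
(40 + p(6))**2 = (40 + (2/9 - 5/9*6**2))**2 = (40 + (2/9 - 5/9*36))**2 = (40 + (2/9 - 20))**2 = (40 - 178/9)**2 = (182/9)**2 = 33124/81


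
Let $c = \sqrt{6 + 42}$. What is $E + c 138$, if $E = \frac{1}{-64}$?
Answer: $- \frac{1}{64} + 552 \sqrt{3} \approx 956.08$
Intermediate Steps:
$E = - \frac{1}{64} \approx -0.015625$
$c = 4 \sqrt{3}$ ($c = \sqrt{48} = 4 \sqrt{3} \approx 6.9282$)
$E + c 138 = - \frac{1}{64} + 4 \sqrt{3} \cdot 138 = - \frac{1}{64} + 552 \sqrt{3}$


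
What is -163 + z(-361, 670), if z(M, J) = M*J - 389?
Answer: -242422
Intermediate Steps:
z(M, J) = -389 + J*M (z(M, J) = J*M - 389 = -389 + J*M)
-163 + z(-361, 670) = -163 + (-389 + 670*(-361)) = -163 + (-389 - 241870) = -163 - 242259 = -242422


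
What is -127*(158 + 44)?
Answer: -25654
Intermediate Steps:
-127*(158 + 44) = -127*202 = -25654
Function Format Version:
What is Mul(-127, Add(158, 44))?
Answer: -25654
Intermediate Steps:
Mul(-127, Add(158, 44)) = Mul(-127, 202) = -25654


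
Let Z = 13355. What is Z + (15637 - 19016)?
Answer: 9976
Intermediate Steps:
Z + (15637 - 19016) = 13355 + (15637 - 19016) = 13355 - 3379 = 9976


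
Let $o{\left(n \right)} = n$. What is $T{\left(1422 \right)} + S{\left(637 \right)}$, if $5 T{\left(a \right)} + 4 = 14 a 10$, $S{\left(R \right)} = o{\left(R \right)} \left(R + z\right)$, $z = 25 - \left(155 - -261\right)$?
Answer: $\frac{982586}{5} \approx 1.9652 \cdot 10^{5}$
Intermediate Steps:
$z = -391$ ($z = 25 - \left(155 + 261\right) = 25 - 416 = -391$)
$S{\left(R \right)} = R \left(-391 + R\right)$ ($S{\left(R \right)} = R \left(R - 391\right) = R \left(-391 + R\right)$)
$T{\left(a \right)} = - \frac{4}{5} + 28 a$ ($T{\left(a \right)} = - \frac{4}{5} + \frac{14 a 10}{5} = - \frac{4}{5} + \frac{140 a}{5} = - \frac{4}{5} + 28 a$)
$T{\left(1422 \right)} + S{\left(637 \right)} = \left(- \frac{4}{5} + 28 \cdot 1422\right) + 637 \left(-391 + 637\right) = \left(- \frac{4}{5} + 39816\right) + 637 \cdot 246 = \frac{199076}{5} + 156702 = \frac{982586}{5}$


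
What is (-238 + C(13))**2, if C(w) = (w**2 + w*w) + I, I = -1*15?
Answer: 7225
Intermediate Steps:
I = -15
C(w) = -15 + 2*w**2 (C(w) = (w**2 + w*w) - 15 = (w**2 + w**2) - 15 = 2*w**2 - 15 = -15 + 2*w**2)
(-238 + C(13))**2 = (-238 + (-15 + 2*13**2))**2 = (-238 + (-15 + 2*169))**2 = (-238 + (-15 + 338))**2 = (-238 + 323)**2 = 85**2 = 7225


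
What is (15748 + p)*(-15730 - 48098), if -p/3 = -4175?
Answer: -1804609044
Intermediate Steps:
p = 12525 (p = -3*(-4175) = 12525)
(15748 + p)*(-15730 - 48098) = (15748 + 12525)*(-15730 - 48098) = 28273*(-63828) = -1804609044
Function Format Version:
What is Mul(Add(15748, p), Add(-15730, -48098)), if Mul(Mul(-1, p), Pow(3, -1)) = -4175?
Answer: -1804609044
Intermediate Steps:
p = 12525 (p = Mul(-3, -4175) = 12525)
Mul(Add(15748, p), Add(-15730, -48098)) = Mul(Add(15748, 12525), Add(-15730, -48098)) = Mul(28273, -63828) = -1804609044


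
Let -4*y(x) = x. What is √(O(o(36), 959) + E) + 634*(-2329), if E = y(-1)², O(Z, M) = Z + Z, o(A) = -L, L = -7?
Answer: -5906329/4 ≈ -1.4766e+6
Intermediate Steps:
y(x) = -x/4
o(A) = 7 (o(A) = -1*(-7) = 7)
O(Z, M) = 2*Z
E = 1/16 (E = (-¼*(-1))² = (¼)² = 1/16 ≈ 0.062500)
√(O(o(36), 959) + E) + 634*(-2329) = √(2*7 + 1/16) + 634*(-2329) = √(14 + 1/16) - 1476586 = √(225/16) - 1476586 = 15/4 - 1476586 = -5906329/4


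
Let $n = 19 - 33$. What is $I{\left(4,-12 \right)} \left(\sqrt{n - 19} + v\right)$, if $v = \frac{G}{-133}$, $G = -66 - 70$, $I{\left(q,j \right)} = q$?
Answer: $\frac{544}{133} + 4 i \sqrt{33} \approx 4.0902 + 22.978 i$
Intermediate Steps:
$G = -136$ ($G = -66 - 70 = -136$)
$n = -14$
$v = \frac{136}{133}$ ($v = - \frac{136}{-133} = \left(-136\right) \left(- \frac{1}{133}\right) = \frac{136}{133} \approx 1.0226$)
$I{\left(4,-12 \right)} \left(\sqrt{n - 19} + v\right) = 4 \left(\sqrt{-14 - 19} + \frac{136}{133}\right) = 4 \left(\sqrt{-33} + \frac{136}{133}\right) = 4 \left(i \sqrt{33} + \frac{136}{133}\right) = 4 \left(\frac{136}{133} + i \sqrt{33}\right) = \frac{544}{133} + 4 i \sqrt{33}$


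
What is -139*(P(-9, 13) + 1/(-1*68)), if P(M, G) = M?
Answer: 85207/68 ≈ 1253.0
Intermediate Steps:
-139*(P(-9, 13) + 1/(-1*68)) = -139*(-9 + 1/(-1*68)) = -139*(-9 + 1/(-68)) = -139*(-9 - 1/68) = -139*(-613/68) = 85207/68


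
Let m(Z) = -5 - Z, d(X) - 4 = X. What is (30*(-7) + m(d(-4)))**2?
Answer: 46225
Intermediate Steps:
d(X) = 4 + X
(30*(-7) + m(d(-4)))**2 = (30*(-7) + (-5 - (4 - 4)))**2 = (-210 + (-5 - 1*0))**2 = (-210 + (-5 + 0))**2 = (-210 - 5)**2 = (-215)**2 = 46225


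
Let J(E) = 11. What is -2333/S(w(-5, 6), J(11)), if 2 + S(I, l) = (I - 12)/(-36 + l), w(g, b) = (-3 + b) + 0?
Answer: 58325/41 ≈ 1422.6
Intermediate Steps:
w(g, b) = -3 + b
S(I, l) = -2 + (-12 + I)/(-36 + l) (S(I, l) = -2 + (I - 12)/(-36 + l) = -2 + (-12 + I)/(-36 + l))
-2333/S(w(-5, 6), J(11)) = -2333*(-36 + 11)/(60 + (-3 + 6) - 2*11) = -2333*(-25/(60 + 3 - 22)) = -2333/((-1/25*41)) = -2333/(-41/25) = -2333*(-25/41) = 58325/41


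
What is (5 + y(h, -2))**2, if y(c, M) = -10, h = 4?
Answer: 25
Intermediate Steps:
(5 + y(h, -2))**2 = (5 - 10)**2 = (-5)**2 = 25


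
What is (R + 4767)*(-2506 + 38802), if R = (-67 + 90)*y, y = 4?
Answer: 176362264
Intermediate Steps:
R = 92 (R = (-67 + 90)*4 = 23*4 = 92)
(R + 4767)*(-2506 + 38802) = (92 + 4767)*(-2506 + 38802) = 4859*36296 = 176362264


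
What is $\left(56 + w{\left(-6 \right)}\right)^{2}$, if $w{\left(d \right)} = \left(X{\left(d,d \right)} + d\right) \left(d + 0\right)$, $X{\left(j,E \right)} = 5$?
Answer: $3844$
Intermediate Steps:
$w{\left(d \right)} = d \left(5 + d\right)$ ($w{\left(d \right)} = \left(5 + d\right) \left(d + 0\right) = \left(5 + d\right) d = d \left(5 + d\right)$)
$\left(56 + w{\left(-6 \right)}\right)^{2} = \left(56 - 6 \left(5 - 6\right)\right)^{2} = \left(56 - -6\right)^{2} = \left(56 + 6\right)^{2} = 62^{2} = 3844$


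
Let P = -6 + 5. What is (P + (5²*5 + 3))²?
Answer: 16129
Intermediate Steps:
P = -1
(P + (5²*5 + 3))² = (-1 + (5²*5 + 3))² = (-1 + (25*5 + 3))² = (-1 + (125 + 3))² = (-1 + 128)² = 127² = 16129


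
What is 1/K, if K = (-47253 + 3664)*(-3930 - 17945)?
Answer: 1/953509375 ≈ 1.0488e-9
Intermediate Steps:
K = 953509375 (K = -43589*(-21875) = 953509375)
1/K = 1/953509375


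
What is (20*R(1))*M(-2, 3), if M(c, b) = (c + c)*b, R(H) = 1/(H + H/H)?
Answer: -120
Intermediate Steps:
R(H) = 1/(1 + H) (R(H) = 1/(H + 1) = 1/(1 + H))
M(c, b) = 2*b*c (M(c, b) = (2*c)*b = 2*b*c)
(20*R(1))*M(-2, 3) = (20/(1 + 1))*(2*3*(-2)) = (20/2)*(-12) = (20*(½))*(-12) = 10*(-12) = -120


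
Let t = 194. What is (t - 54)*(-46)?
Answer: -6440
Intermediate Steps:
(t - 54)*(-46) = (194 - 54)*(-46) = 140*(-46) = -6440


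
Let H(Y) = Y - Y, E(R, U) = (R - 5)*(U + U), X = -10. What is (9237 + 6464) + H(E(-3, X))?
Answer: 15701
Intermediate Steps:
E(R, U) = 2*U*(-5 + R) (E(R, U) = (-5 + R)*(2*U) = 2*U*(-5 + R))
H(Y) = 0
(9237 + 6464) + H(E(-3, X)) = (9237 + 6464) + 0 = 15701 + 0 = 15701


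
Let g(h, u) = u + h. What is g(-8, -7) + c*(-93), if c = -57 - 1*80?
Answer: 12726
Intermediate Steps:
c = -137 (c = -57 - 80 = -137)
g(h, u) = h + u
g(-8, -7) + c*(-93) = (-8 - 7) - 137*(-93) = -15 + 12741 = 12726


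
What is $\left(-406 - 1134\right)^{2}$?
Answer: $2371600$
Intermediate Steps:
$\left(-406 - 1134\right)^{2} = \left(-1540\right)^{2} = 2371600$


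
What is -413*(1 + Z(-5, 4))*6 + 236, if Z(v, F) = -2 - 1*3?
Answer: 10148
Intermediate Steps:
Z(v, F) = -5 (Z(v, F) = -2 - 3 = -5)
-413*(1 + Z(-5, 4))*6 + 236 = -413*(1 - 5)*6 + 236 = -(-1652)*6 + 236 = -413*(-24) + 236 = 9912 + 236 = 10148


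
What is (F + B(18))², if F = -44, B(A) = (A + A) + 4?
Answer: 16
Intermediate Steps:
B(A) = 4 + 2*A (B(A) = 2*A + 4 = 4 + 2*A)
(F + B(18))² = (-44 + (4 + 2*18))² = (-44 + (4 + 36))² = (-44 + 40)² = (-4)² = 16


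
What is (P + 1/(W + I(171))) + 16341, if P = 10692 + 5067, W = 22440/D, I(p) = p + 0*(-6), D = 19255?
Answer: 21282592751/663009 ≈ 32100.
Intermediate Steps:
I(p) = p (I(p) = p + 0 = p)
W = 4488/3851 (W = 22440/19255 = 22440*(1/19255) = 4488/3851 ≈ 1.1654)
P = 15759
(P + 1/(W + I(171))) + 16341 = (15759 + 1/(4488/3851 + 171)) + 16341 = (15759 + 1/(663009/3851)) + 16341 = (15759 + 3851/663009) + 16341 = 10448362682/663009 + 16341 = 21282592751/663009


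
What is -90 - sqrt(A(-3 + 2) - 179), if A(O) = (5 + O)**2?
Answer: -90 - I*sqrt(163) ≈ -90.0 - 12.767*I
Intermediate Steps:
-90 - sqrt(A(-3 + 2) - 179) = -90 - sqrt((5 + (-3 + 2))**2 - 179) = -90 - sqrt((5 - 1)**2 - 179) = -90 - sqrt(4**2 - 179) = -90 - sqrt(16 - 179) = -90 - sqrt(-163) = -90 - I*sqrt(163)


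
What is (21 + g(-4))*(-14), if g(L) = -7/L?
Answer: -637/2 ≈ -318.50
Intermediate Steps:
(21 + g(-4))*(-14) = (21 - 7/(-4))*(-14) = (21 - 7*(-¼))*(-14) = (21 + 7/4)*(-14) = (91/4)*(-14) = -637/2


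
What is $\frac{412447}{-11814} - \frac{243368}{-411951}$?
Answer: $- \frac{18559200505}{540754346} \approx -34.321$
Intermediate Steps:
$\frac{412447}{-11814} - \frac{243368}{-411951} = 412447 \left(- \frac{1}{11814}\right) - - \frac{243368}{411951} = - \frac{412447}{11814} + \frac{243368}{411951} = - \frac{18559200505}{540754346}$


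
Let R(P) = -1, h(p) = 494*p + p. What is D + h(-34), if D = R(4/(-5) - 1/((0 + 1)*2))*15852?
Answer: -32682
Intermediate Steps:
h(p) = 495*p
D = -15852 (D = -1*15852 = -15852)
D + h(-34) = -15852 + 495*(-34) = -15852 - 16830 = -32682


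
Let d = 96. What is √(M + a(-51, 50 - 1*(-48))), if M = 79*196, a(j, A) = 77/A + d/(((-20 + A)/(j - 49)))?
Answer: √508841242/182 ≈ 123.94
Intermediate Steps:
a(j, A) = 77/A + 96*(-49 + j)/(-20 + A) (a(j, A) = 77/A + 96/(((-20 + A)/(j - 49))) = 77/A + 96/(((-20 + A)/(-49 + j))) = 77/A + 96*((-49 + j)/(-20 + A)) = 77/A + 96*(-49 + j)/(-20 + A))
M = 15484
√(M + a(-51, 50 - 1*(-48))) = √(15484 + (-1540 - 4627*(50 - 1*(-48)) + 96*(50 - 1*(-48))*(-51))/((50 - 1*(-48))*(-20 + (50 - 1*(-48))))) = √(15484 + (-1540 - 4627*(50 + 48) + 96*(50 + 48)*(-51))/((50 + 48)*(-20 + (50 + 48)))) = √(15484 + (-1540 - 4627*98 + 96*98*(-51))/(98*(-20 + 98))) = √(15484 + (1/98)*(-1540 - 453446 - 479808)/78) = √(15484 + (1/98)*(1/78)*(-934794)) = √(15484 - 22257/182) = √(2795831/182) = √508841242/182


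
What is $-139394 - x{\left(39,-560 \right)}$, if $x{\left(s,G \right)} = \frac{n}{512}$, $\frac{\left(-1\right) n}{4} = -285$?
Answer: $- \frac{17842717}{128} \approx -1.394 \cdot 10^{5}$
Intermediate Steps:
$n = 1140$ ($n = \left(-4\right) \left(-285\right) = 1140$)
$x{\left(s,G \right)} = \frac{285}{128}$ ($x{\left(s,G \right)} = \frac{1140}{512} = 1140 \cdot \frac{1}{512} = \frac{285}{128}$)
$-139394 - x{\left(39,-560 \right)} = -139394 - \frac{285}{128} = - \frac{17842717}{128}$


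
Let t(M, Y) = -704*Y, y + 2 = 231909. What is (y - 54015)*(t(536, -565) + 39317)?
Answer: 77752501684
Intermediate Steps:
y = 231907 (y = -2 + 231909 = 231907)
(y - 54015)*(t(536, -565) + 39317) = (231907 - 54015)*(-704*(-565) + 39317) = 177892*(397760 + 39317) = 177892*437077 = 77752501684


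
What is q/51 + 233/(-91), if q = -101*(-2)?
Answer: 6499/4641 ≈ 1.4003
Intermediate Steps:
q = 202
q/51 + 233/(-91) = 202/51 + 233/(-91) = 202*(1/51) + 233*(-1/91) = 202/51 - 233/91 = 6499/4641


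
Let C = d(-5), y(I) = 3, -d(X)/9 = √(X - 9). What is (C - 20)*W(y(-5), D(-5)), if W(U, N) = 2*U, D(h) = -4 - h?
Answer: -120 - 54*I*√14 ≈ -120.0 - 202.05*I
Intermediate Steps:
d(X) = -9*√(-9 + X) (d(X) = -9*√(X - 9) = -9*√(-9 + X))
C = -9*I*√14 (C = -9*√(-9 - 5) = -9*I*√14 ≈ -33.675*I)
(C - 20)*W(y(-5), D(-5)) = (-9*I*√14 - 20)*(2*3) = (-20 - 9*I*√14)*6 = -120 - 54*I*√14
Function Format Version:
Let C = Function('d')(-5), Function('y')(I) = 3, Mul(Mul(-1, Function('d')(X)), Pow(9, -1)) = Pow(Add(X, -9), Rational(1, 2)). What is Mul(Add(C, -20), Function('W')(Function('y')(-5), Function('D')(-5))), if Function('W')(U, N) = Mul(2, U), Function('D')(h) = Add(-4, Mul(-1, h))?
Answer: Add(-120, Mul(-54, I, Pow(14, Rational(1, 2)))) ≈ Add(-120.00, Mul(-202.05, I))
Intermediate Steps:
Function('d')(X) = Mul(-9, Pow(Add(-9, X), Rational(1, 2))) (Function('d')(X) = Mul(-9, Pow(Add(X, -9), Rational(1, 2))) = Mul(-9, Pow(Add(-9, X), Rational(1, 2))))
C = Mul(-9, I, Pow(14, Rational(1, 2))) (C = Mul(-9, Pow(Add(-9, -5), Rational(1, 2))) = Mul(-9, Pow(-14, Rational(1, 2))) = Mul(-9, Mul(I, Pow(14, Rational(1, 2)))) = Mul(-9, I, Pow(14, Rational(1, 2))) ≈ Mul(-33.675, I))
Mul(Add(C, -20), Function('W')(Function('y')(-5), Function('D')(-5))) = Mul(Add(Mul(-9, I, Pow(14, Rational(1, 2))), -20), Mul(2, 3)) = Mul(Add(-20, Mul(-9, I, Pow(14, Rational(1, 2)))), 6) = Add(-120, Mul(-54, I, Pow(14, Rational(1, 2))))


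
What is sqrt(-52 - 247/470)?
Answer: 3*I*sqrt(1289210)/470 ≈ 7.2475*I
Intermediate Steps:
sqrt(-52 - 247/470) = sqrt(-24687/470) = 3*I*sqrt(1289210)/470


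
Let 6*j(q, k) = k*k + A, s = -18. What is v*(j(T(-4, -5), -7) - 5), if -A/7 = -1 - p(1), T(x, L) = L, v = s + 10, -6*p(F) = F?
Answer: -298/9 ≈ -33.111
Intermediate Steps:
p(F) = -F/6
v = -8 (v = -18 + 10 = -8)
A = 35/6 (A = -7*(-1 - (-1)/6) = -7*(-1 - 1*(-⅙)) = -7*(-1 + ⅙) = -7*(-⅚) = 35/6 ≈ 5.8333)
j(q, k) = 35/36 + k²/6 (j(q, k) = (k*k + 35/6)/6 = (k² + 35/6)/6 = (35/6 + k²)/6 = 35/36 + k²/6)
v*(j(T(-4, -5), -7) - 5) = -8*((35/36 + (⅙)*(-7)²) - 5) = -8*((35/36 + (⅙)*49) - 5) = -8*((35/36 + 49/6) - 5) = -8*(329/36 - 5) = -8*149/36 = -298/9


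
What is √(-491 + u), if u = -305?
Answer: 2*I*√199 ≈ 28.213*I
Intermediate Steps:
√(-491 + u) = √(-491 - 305) = √(-796) = 2*I*√199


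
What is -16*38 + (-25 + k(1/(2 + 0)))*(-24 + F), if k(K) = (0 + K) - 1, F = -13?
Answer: 671/2 ≈ 335.50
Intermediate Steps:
k(K) = -1 + K (k(K) = K - 1 = -1 + K)
-16*38 + (-25 + k(1/(2 + 0)))*(-24 + F) = -16*38 + (-25 + (-1 + 1/(2 + 0)))*(-24 - 13) = -608 + (-25 + (-1 + 1/2))*(-37) = -608 + (-25 - 1/2)*(-37) = -608 - 51/2*(-37) = -608 + 1887/2 = 671/2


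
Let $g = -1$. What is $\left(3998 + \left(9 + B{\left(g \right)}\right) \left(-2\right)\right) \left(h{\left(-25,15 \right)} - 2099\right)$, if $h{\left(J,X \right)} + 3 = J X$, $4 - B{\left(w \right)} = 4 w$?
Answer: $-9818828$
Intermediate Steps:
$B{\left(w \right)} = 4 - 4 w$
$h{\left(J,X \right)} = -3 + J X$
$\left(3998 + \left(9 + B{\left(g \right)}\right) \left(-2\right)\right) \left(h{\left(-25,15 \right)} - 2099\right) = \left(3998 + \left(9 + \left(4 - -4\right)\right) \left(-2\right)\right) \left(\left(-3 - 375\right) - 2099\right) = \left(3998 + \left(9 + \left(4 + 4\right)\right) \left(-2\right)\right) \left(\left(-3 - 375\right) - 2099\right) = \left(3998 + \left(9 + 8\right) \left(-2\right)\right) \left(-378 - 2099\right) = \left(3998 + 17 \left(-2\right)\right) \left(-2477\right) = \left(3998 - 34\right) \left(-2477\right) = 3964 \left(-2477\right) = -9818828$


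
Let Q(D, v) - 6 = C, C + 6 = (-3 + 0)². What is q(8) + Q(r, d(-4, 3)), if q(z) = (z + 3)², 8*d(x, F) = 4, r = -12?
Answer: 130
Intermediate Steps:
d(x, F) = ½ (d(x, F) = (⅛)*4 = ½)
C = 3 (C = -6 + (-3 + 0)² = -6 + (-3)² = -6 + 9 = 3)
Q(D, v) = 9 (Q(D, v) = 6 + 3 = 9)
q(z) = (3 + z)²
q(8) + Q(r, d(-4, 3)) = (3 + 8)² + 9 = 11² + 9 = 121 + 9 = 130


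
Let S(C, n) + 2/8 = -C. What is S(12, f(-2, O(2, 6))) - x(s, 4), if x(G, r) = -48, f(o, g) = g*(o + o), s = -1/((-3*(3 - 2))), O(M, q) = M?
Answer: 143/4 ≈ 35.750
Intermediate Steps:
s = ⅓ (s = -1/((-3*1)) = -1/(-3) = -1*(-⅓) = ⅓ ≈ 0.33333)
f(o, g) = 2*g*o (f(o, g) = g*(2*o) = 2*g*o)
S(C, n) = -¼ - C
S(12, f(-2, O(2, 6))) - x(s, 4) = (-¼ - 1*12) - 1*(-48) = (-¼ - 12) + 48 = -49/4 + 48 = 143/4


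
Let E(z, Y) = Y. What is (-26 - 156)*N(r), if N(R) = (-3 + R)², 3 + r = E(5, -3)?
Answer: -14742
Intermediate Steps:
r = -6 (r = -3 - 3 = -6)
(-26 - 156)*N(r) = (-26 - 156)*(-3 - 6)² = -182*(-9)² = -182*81 = -14742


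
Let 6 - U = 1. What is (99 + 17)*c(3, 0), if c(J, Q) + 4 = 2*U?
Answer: 696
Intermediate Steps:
U = 5 (U = 6 - 1*1 = 6 - 1 = 5)
c(J, Q) = 6 (c(J, Q) = -4 + 2*5 = -4 + 10 = 6)
(99 + 17)*c(3, 0) = (99 + 17)*6 = 116*6 = 696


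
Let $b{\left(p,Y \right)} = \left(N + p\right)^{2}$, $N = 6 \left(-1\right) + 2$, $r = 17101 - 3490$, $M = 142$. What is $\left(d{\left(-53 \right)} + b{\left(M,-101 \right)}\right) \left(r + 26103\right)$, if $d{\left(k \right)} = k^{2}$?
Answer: $867870042$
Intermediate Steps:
$r = 13611$
$N = -4$ ($N = -6 + 2 = -4$)
$b{\left(p,Y \right)} = \left(-4 + p\right)^{2}$
$\left(d{\left(-53 \right)} + b{\left(M,-101 \right)}\right) \left(r + 26103\right) = \left(\left(-53\right)^{2} + \left(-4 + 142\right)^{2}\right) \left(13611 + 26103\right) = \left(2809 + 138^{2}\right) 39714 = \left(2809 + 19044\right) 39714 = 21853 \cdot 39714 = 867870042$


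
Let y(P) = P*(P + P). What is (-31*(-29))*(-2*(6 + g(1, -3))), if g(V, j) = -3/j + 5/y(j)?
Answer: -117769/9 ≈ -13085.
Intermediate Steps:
y(P) = 2*P**2 (y(P) = P*(2*P) = 2*P**2)
g(V, j) = -3/j + 5/(2*j**2) (g(V, j) = -3/j + 5/((2*j**2)) = -3/j + 5*(1/(2*j**2)) = -3/j + 5/(2*j**2))
(-31*(-29))*(-2*(6 + g(1, -3))) = (-31*(-29))*(-2*(6 + (1/2)*(5 - 6*(-3))/(-3)**2)) = 899*(-2*(6 + (1/2)*(1/9)*(5 + 18))) = 899*(-2*(6 + (1/2)*(1/9)*23)) = 899*(-2*(6 + 23/18)) = 899*(-2*131/18) = 899*(-131/9) = -117769/9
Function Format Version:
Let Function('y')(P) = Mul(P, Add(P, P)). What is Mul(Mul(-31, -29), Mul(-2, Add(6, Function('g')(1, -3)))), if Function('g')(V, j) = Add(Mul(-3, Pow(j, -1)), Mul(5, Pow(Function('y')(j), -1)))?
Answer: Rational(-117769, 9) ≈ -13085.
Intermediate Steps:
Function('y')(P) = Mul(2, Pow(P, 2)) (Function('y')(P) = Mul(P, Mul(2, P)) = Mul(2, Pow(P, 2)))
Function('g')(V, j) = Add(Mul(-3, Pow(j, -1)), Mul(Rational(5, 2), Pow(j, -2))) (Function('g')(V, j) = Add(Mul(-3, Pow(j, -1)), Mul(5, Pow(Mul(2, Pow(j, 2)), -1))) = Add(Mul(-3, Pow(j, -1)), Mul(5, Mul(Rational(1, 2), Pow(j, -2)))) = Add(Mul(-3, Pow(j, -1)), Mul(Rational(5, 2), Pow(j, -2))))
Mul(Mul(-31, -29), Mul(-2, Add(6, Function('g')(1, -3)))) = Mul(Mul(-31, -29), Mul(-2, Add(6, Mul(Rational(1, 2), Pow(-3, -2), Add(5, Mul(-6, -3)))))) = Mul(899, Mul(-2, Add(6, Mul(Rational(1, 2), Rational(1, 9), Add(5, 18))))) = Mul(899, Mul(-2, Add(6, Mul(Rational(1, 2), Rational(1, 9), 23)))) = Mul(899, Mul(-2, Add(6, Rational(23, 18)))) = Mul(899, Mul(-2, Rational(131, 18))) = Mul(899, Rational(-131, 9)) = Rational(-117769, 9)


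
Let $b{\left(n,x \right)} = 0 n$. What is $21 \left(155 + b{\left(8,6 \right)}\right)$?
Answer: $3255$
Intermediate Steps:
$b{\left(n,x \right)} = 0$
$21 \left(155 + b{\left(8,6 \right)}\right) = 21 \left(155 + 0\right) = 21 \cdot 155 = 3255$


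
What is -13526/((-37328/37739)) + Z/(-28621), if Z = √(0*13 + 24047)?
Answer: 255228857/18664 - √24047/28621 ≈ 13675.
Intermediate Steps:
Z = √24047 (Z = √(0 + 24047) = √24047 ≈ 155.07)
-13526/((-37328/37739)) + Z/(-28621) = -13526/((-37328/37739)) + √24047/(-28621) = -13526/((-37328*1/37739)) + √24047*(-1/28621) = -13526/(-37328/37739) - √24047/28621 = -13526*(-37739/37328) - √24047/28621 = 255228857/18664 - √24047/28621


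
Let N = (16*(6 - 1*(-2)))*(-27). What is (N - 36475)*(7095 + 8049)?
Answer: -604715064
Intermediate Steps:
N = -3456 (N = (16*(6 + 2))*(-27) = (16*8)*(-27) = 128*(-27) = -3456)
(N - 36475)*(7095 + 8049) = (-3456 - 36475)*(7095 + 8049) = -39931*15144 = -604715064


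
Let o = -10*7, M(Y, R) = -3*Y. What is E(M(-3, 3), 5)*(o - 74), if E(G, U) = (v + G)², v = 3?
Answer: -20736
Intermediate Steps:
E(G, U) = (3 + G)²
o = -70
E(M(-3, 3), 5)*(o - 74) = (3 - 3*(-3))²*(-70 - 74) = (3 + 9)²*(-144) = 12²*(-144) = 144*(-144) = -20736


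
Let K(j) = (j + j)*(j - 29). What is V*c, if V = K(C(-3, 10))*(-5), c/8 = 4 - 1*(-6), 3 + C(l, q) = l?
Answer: -168000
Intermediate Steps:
C(l, q) = -3 + l
c = 80 (c = 8*(4 - 1*(-6)) = 8*(4 + 6) = 8*10 = 80)
K(j) = 2*j*(-29 + j) (K(j) = (2*j)*(-29 + j) = 2*j*(-29 + j))
V = -2100 (V = (2*(-3 - 3)*(-29 + (-3 - 3)))*(-5) = (2*(-6)*(-29 - 6))*(-5) = (2*(-6)*(-35))*(-5) = 420*(-5) = -2100)
V*c = -2100*80 = -168000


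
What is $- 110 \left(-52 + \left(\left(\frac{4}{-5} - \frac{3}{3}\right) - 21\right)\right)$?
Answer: $8228$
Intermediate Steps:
$- 110 \left(-52 + \left(\left(\frac{4}{-5} - \frac{3}{3}\right) - 21\right)\right) = - 110 \left(-52 + \left(\left(4 \left(- \frac{1}{5}\right) - 1\right) - 21\right)\right) = - 110 \left(-52 - \frac{114}{5}\right) = \left(-110\right) \left(- \frac{374}{5}\right) = 8228$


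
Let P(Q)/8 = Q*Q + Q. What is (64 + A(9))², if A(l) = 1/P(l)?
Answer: 2123458561/518400 ≈ 4096.2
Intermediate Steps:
P(Q) = 8*Q + 8*Q² (P(Q) = 8*(Q*Q + Q) = 8*(Q² + Q) = 8*(Q + Q²) = 8*Q + 8*Q²)
A(l) = 1/(8*l*(1 + l))
(64 + A(9))² = (64 + (⅛)/(9*(1 + 9)))² = (64 + (⅛)*(⅑)/10)² = (64 + (⅛)*(⅑)*(⅒))² = (64 + 1/720)² = (46081/720)² = 2123458561/518400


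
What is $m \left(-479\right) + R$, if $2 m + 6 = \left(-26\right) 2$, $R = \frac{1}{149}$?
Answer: $\frac{2069760}{149} \approx 13891.0$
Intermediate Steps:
$R = \frac{1}{149} \approx 0.0067114$
$m = -29$ ($m = -3 + \frac{\left(-26\right) 2}{2} = -3 + \frac{1}{2} \left(-52\right) = -3 - 26 = -29$)
$m \left(-479\right) + R = \left(-29\right) \left(-479\right) + \frac{1}{149} = 13891 + \frac{1}{149} = \frac{2069760}{149}$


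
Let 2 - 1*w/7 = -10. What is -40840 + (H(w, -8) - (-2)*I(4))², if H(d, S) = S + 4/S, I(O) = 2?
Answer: -163279/4 ≈ -40820.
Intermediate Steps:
w = 84 (w = 14 - 7*(-10) = 14 + 70 = 84)
-40840 + (H(w, -8) - (-2)*I(4))² = -40840 + ((-8 + 4/(-8)) - (-2)*2)² = -40840 + ((-8 + 4*(-⅛)) - 1*(-4))² = -40840 + ((-8 - ½) + 4)² = -40840 + (-17/2 + 4)² = -40840 + (-9/2)² = -40840 + 81/4 = -163279/4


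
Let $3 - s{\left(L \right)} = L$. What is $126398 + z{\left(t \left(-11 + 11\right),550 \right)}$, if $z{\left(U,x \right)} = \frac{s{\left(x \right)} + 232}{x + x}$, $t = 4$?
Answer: $\frac{27807497}{220} \approx 1.264 \cdot 10^{5}$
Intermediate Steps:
$s{\left(L \right)} = 3 - L$
$z{\left(U,x \right)} = \frac{235 - x}{2 x}$ ($z{\left(U,x \right)} = \frac{\left(3 - x\right) + 232}{x + x} = \frac{235 - x}{2 x}$)
$126398 + z{\left(t \left(-11 + 11\right),550 \right)} = 126398 + \frac{235 - 550}{2 \cdot 550} = 126398 + \frac{1}{2} \cdot \frac{1}{550} \left(235 - 550\right) = 126398 + \frac{1}{2} \cdot \frac{1}{550} \left(-315\right) = 126398 - \frac{63}{220} = \frac{27807497}{220}$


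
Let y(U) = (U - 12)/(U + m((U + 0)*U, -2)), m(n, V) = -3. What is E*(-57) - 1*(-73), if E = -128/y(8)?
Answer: -9047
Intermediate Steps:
y(U) = (-12 + U)/(-3 + U) (y(U) = (U - 12)/(U - 3) = (-12 + U)/(-3 + U))
E = 160 (E = -128*(-3 + 8)/(-12 + 8) = -128/(-4/5) = -128*(-5/4) = 160)
E*(-57) - 1*(-73) = 160*(-57) - 1*(-73) = -9120 + 73 = -9047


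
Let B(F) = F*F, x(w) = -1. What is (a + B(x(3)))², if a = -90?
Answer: 7921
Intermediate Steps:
B(F) = F²
(a + B(x(3)))² = (-90 + (-1)²)² = (-90 + 1)² = (-89)² = 7921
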